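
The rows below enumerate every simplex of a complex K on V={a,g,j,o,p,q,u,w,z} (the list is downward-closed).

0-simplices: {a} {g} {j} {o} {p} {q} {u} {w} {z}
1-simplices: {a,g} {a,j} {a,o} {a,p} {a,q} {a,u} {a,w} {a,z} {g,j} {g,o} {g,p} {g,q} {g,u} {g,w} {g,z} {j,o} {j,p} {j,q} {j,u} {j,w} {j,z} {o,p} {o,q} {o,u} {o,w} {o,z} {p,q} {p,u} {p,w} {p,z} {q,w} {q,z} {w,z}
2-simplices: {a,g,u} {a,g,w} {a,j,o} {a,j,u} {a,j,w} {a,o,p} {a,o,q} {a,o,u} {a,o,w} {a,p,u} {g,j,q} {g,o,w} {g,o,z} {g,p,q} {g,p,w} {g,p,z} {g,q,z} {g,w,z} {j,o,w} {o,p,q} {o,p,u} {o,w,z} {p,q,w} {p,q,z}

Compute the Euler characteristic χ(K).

χ(K)=0

n_0=9 n_1=33 n_2=24
χ=+9−33+24=0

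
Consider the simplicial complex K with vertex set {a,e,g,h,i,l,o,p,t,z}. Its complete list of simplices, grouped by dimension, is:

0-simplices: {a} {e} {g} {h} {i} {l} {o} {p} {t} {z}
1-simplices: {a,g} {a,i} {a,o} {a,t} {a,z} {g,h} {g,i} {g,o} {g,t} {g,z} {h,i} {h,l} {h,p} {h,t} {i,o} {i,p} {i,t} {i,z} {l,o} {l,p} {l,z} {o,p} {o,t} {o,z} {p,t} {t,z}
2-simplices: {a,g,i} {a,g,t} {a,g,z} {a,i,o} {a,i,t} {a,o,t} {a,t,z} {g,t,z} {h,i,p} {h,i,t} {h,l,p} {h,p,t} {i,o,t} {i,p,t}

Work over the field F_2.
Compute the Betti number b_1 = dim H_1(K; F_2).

n_0=10 n_1=26 n_2=14  [Z2]
∂1: piv[ag,ai,ao,at,az,gh,hl,hp] rk=8  ker:gi,go,gt,gz,hi,ht,io,ip,it,iz,lo,lp,lz,op,ot,oz,pt,tz
∂2: piv[agi,agt,agz,aio,ait,aot,atz,hip,hit,hlp,hpt] rk=11  ker:gtz,iot,ipt
b_1=(26−8)−11=7

b_1=7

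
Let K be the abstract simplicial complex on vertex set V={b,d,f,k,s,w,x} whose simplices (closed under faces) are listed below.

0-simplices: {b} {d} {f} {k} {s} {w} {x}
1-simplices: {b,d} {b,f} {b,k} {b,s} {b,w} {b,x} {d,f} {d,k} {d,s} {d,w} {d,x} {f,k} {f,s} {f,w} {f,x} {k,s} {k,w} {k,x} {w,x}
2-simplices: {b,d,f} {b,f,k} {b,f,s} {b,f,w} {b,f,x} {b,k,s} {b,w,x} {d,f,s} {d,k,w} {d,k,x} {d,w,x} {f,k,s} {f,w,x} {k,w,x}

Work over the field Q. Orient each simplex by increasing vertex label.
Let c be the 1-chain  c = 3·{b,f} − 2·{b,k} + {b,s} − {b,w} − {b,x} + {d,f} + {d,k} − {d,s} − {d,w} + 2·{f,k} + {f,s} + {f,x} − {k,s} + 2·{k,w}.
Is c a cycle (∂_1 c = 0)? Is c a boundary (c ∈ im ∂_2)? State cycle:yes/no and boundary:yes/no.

cycle:yes boundary:no

n_0=7 n_1=19 n_2=14  [Q]
∂1: piv[bd,bf,bk,bs,bw,bx] rk=6  ker:df,dk,ds,dw,dx,fk,fs,fw,fx,ks,kw,kx,wx
∂2: piv[bdf,bfk,bfs,bfw,bfx,bks,bwx,dfs,dkw,dkx,dwx] rk=11  ker:fks,fwx,kwx
∂1c = 0
c vs im∂2: residual ≠ 0 ⇒ not boundary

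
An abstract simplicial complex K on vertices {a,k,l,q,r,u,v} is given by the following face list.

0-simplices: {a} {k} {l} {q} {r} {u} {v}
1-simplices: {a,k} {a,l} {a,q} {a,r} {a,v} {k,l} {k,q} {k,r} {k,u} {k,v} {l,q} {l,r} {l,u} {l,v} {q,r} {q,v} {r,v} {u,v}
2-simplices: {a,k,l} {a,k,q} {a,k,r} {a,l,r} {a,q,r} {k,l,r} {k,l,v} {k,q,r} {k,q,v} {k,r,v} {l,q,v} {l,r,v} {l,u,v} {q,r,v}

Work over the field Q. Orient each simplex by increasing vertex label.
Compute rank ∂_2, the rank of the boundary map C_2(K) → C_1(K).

n_0=7 n_1=18 n_2=14  [Q]
∂1: piv[ak,al,aq,ar,av,ku] rk=6  ker:kl,kq,kr,kv,lq,lr,lu,lv,qr,qv,rv,uv
∂2: piv[akl,akq,akr,alr,aqr,klv,kqv,krv,lqv,luv] rk=10  ker:klr,kqr,lrv,qrv
rk∂_2=10

rank∂_2=10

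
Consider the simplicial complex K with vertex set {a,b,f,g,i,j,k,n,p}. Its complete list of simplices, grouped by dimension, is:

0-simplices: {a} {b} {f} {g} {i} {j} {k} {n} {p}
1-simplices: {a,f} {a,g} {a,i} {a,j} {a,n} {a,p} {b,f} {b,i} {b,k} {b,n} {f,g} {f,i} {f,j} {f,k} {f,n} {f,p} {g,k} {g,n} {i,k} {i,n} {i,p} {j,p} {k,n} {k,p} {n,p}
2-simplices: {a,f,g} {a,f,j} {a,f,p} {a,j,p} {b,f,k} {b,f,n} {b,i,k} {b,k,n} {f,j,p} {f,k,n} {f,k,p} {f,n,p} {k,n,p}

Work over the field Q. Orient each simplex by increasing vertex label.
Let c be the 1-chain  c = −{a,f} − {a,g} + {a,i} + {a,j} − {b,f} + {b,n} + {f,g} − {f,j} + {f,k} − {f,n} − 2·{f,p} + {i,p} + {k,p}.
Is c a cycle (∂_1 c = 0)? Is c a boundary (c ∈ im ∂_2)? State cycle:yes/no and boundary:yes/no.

n_0=9 n_1=25 n_2=13  [Q]
∂1: piv[af,ag,ai,aj,an,ap,bf,bk] rk=8  ker:bi,bn,fg,fi,fj,fk,fn,fp,gk,gn,ik,in,ip,jp,kn,kp,np
∂2: piv[afg,afj,afp,ajp,bfk,bfn,bik,bkn,fkp,fnp] rk=10  ker:fjp,fkn,knp
∂1c = 0
c vs im∂2: residual ≠ 0 ⇒ not boundary

cycle:yes boundary:no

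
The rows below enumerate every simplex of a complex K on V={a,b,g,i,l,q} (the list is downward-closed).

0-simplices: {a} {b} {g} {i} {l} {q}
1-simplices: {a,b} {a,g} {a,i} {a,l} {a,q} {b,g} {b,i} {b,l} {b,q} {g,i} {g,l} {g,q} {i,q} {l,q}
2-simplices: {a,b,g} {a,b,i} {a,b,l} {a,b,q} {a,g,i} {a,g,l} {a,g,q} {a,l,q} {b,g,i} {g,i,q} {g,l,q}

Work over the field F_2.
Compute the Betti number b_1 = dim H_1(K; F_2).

b_1=0

n_0=6 n_1=14 n_2=11  [Z2]
∂1: piv[ab,ag,ai,al,aq] rk=5  ker:bg,bi,bl,bq,gi,gl,gq,iq,lq
∂2: piv[abg,abi,abl,abq,agi,agl,agq,alq,giq] rk=9  ker:bgi,glq
b_1=(14−5)−9=0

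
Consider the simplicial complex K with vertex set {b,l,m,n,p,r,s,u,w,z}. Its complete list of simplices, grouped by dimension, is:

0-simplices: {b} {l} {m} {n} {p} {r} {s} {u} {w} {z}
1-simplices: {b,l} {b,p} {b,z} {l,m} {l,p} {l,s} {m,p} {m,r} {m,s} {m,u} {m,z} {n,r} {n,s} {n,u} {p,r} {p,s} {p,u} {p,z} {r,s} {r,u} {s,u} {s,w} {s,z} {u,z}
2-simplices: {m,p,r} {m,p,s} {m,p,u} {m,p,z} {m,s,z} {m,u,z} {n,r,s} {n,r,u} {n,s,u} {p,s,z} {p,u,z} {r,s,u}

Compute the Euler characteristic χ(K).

χ(K)=-2

n_0=10 n_1=24 n_2=12
χ=+10−24+12=-2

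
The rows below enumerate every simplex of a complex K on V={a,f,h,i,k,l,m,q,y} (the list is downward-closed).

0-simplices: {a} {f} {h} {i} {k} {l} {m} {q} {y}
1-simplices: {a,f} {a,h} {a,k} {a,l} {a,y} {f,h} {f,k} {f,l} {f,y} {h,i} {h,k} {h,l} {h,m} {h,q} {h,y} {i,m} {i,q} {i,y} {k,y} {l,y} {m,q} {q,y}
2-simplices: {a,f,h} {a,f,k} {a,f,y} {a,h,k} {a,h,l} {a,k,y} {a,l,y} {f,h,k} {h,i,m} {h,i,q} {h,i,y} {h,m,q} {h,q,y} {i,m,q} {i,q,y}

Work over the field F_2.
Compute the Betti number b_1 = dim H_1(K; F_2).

n_0=9 n_1=22 n_2=15  [Z2]
∂1: piv[af,ah,ak,al,ay,hi,hm,hq] rk=8  ker:fh,fk,fl,fy,hk,hl,hy,im,iq,iy,ky,ly,mq,qy
∂2: piv[afh,afk,afy,ahk,ahl,aky,aly,him,hiq,hiy,hmq,hqy] rk=12  ker:fhk,imq,iqy
b_1=(22−8)−12=2

b_1=2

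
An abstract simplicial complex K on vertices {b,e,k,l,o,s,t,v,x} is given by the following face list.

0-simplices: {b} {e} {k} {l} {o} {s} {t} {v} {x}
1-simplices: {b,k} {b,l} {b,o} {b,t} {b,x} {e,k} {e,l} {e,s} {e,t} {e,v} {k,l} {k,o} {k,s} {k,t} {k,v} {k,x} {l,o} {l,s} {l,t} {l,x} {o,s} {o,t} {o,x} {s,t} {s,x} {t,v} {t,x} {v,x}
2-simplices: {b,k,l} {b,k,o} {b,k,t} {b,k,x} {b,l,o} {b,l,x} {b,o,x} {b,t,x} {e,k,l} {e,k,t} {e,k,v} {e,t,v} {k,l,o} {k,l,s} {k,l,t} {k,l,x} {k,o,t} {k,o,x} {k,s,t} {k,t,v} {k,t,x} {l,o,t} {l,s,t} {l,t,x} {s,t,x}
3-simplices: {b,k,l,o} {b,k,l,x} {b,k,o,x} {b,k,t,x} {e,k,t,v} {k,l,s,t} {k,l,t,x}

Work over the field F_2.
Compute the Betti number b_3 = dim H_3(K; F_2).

b_3=0

n_0=9 n_1=28 n_2=25 n_3=7  [Z2]
∂1: piv[bk,bl,bo,bt,bx,ek,es,ev] rk=8  ker:el,et,kl,ko,ks,kt,kv,kx,lo,ls,lt,lx,os,ot,ox,st,sx,tv,tx,vx
∂2: piv[bkl,bko,bkt,bkx,blo,blx,box,btx,ekl,ekt,ekv,etv,kls,klt,kot,kst,stx] rk=17  ker:klo,klx,kox,ktv,ktx,lot,lst,ltx
∂3: piv[bklo,bklx,bkox,bktx,ektv,klst,kltx] rk=7
b_3=(7−7)−0=0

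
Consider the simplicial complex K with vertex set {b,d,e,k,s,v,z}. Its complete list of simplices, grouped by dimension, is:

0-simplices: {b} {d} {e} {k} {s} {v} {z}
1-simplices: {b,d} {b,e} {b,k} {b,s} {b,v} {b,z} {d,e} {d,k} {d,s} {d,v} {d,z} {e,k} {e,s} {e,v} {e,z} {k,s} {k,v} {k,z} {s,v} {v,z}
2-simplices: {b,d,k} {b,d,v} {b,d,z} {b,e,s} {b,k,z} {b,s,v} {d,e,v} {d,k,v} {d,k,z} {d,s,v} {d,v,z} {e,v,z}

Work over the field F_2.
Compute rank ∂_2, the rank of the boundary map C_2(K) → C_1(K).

n_0=7 n_1=20 n_2=12  [Z2]
∂1: piv[bd,be,bk,bs,bv,bz] rk=6  ker:de,dk,ds,dv,dz,ek,es,ev,ez,ks,kv,kz,sv,vz
∂2: piv[bdk,bdv,bdz,bes,bkz,bsv,dev,dkv,dsv,dvz,evz] rk=11  ker:dkz
rk∂_2=11

rank∂_2=11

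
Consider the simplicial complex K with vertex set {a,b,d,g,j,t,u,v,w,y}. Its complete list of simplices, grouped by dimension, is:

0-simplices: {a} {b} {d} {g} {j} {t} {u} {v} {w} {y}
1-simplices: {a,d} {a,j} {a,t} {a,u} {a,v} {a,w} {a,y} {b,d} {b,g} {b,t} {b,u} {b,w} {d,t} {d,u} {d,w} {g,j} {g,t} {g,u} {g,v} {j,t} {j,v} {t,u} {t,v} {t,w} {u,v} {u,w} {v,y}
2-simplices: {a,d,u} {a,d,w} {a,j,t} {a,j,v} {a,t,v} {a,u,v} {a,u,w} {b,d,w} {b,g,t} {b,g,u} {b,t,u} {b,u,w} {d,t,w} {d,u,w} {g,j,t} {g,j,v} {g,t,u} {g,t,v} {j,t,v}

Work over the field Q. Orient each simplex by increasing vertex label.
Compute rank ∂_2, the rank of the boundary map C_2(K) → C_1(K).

rank∂_2=15

n_0=10 n_1=27 n_2=19  [Q]
∂1: piv[ad,aj,at,au,av,aw,ay,bd,bg] rk=9  ker:bt,bu,bw,dt,du,dw,gj,gt,gu,gv,jt,jv,tu,tv,tw,uv,uw,vy
∂2: piv[adu,adw,ajt,ajv,atv,auv,auw,bdw,bgt,bgu,btu,buw,dtw,gjt,gjv] rk=15  ker:duw,gtu,gtv,jtv
rk∂_2=15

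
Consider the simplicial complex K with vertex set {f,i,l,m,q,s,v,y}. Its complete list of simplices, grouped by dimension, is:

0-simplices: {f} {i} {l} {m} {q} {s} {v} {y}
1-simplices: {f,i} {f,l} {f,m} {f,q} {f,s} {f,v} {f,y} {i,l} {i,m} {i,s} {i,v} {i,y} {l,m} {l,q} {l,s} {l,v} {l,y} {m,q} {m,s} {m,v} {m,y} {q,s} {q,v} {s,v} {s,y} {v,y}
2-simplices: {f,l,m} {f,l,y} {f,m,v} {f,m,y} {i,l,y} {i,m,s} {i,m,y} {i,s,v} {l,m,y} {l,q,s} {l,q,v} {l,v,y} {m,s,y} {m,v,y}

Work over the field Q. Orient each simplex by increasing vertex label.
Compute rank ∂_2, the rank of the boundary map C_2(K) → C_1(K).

n_0=8 n_1=26 n_2=14  [Q]
∂1: piv[fi,fl,fm,fq,fs,fv,fy] rk=7  ker:il,im,is,iv,iy,lm,lq,ls,lv,ly,mq,ms,mv,my,qs,qv,sv,sy,vy
∂2: piv[flm,fly,fmv,fmy,ily,ims,imy,isv,lqs,lqv,lvy,msy,mvy] rk=13  ker:lmy
rk∂_2=13

rank∂_2=13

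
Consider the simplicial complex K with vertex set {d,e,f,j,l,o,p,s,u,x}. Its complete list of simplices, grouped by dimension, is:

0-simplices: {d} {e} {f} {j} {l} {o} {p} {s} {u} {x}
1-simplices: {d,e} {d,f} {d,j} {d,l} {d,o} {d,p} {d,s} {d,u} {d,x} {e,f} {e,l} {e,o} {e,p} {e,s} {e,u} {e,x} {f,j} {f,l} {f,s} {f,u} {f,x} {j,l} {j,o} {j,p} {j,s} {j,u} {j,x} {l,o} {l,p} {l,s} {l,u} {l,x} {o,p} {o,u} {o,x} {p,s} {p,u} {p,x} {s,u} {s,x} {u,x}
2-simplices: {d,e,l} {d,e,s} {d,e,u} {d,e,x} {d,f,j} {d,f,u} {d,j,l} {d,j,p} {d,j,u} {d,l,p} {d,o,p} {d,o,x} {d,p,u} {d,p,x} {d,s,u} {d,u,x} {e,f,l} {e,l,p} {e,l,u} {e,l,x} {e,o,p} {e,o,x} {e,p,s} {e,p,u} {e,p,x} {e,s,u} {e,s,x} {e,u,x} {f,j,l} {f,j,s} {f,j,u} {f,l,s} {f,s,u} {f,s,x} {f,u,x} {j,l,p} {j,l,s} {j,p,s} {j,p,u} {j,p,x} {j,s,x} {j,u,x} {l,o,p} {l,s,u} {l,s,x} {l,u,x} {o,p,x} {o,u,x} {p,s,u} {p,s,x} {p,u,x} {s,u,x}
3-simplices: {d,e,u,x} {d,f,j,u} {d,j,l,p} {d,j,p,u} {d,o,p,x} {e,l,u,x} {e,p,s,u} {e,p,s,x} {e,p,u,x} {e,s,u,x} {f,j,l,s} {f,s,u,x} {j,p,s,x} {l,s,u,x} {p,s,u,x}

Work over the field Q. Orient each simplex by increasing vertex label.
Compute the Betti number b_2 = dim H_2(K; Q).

b_2=7

n_0=10 n_1=41 n_2=52 n_3=15  [Q]
∂1: piv[de,df,dj,dl,do,dp,ds,du,dx] rk=9  ker:ef,el,eo,ep,es,eu,ex,fj,fl,fs,fu,fx,jl,jo,jp,js,ju,jx,lo,lp,ls,lu,lx,op,ou,ox,ps,pu,px,su,sx,ux
∂2: piv[del,des,deu,dex,dfj,dfu,djl,djp,dju,dlp,dop,dox,dpu,dpx,dsu,dux,efl,elp,elu,elx,eop,eps,esx,fjl,fjs,fls,fsu,fsx,jpx,lop,oux] rk=31  ker:eox,epu,epx,esu,eux,fju,fux,jlp,jls,jps,jpu,jsx,jux,lsu,lsx,lux,opx,psu,psx,pux,sux
∂3: piv[deux,dfju,djlp,djpu,dopx,elux,epsu,epsx,epux,esux,fjls,fsux,jpsx,lsux] rk=14  ker:psux
b_2=(52−31)−14=7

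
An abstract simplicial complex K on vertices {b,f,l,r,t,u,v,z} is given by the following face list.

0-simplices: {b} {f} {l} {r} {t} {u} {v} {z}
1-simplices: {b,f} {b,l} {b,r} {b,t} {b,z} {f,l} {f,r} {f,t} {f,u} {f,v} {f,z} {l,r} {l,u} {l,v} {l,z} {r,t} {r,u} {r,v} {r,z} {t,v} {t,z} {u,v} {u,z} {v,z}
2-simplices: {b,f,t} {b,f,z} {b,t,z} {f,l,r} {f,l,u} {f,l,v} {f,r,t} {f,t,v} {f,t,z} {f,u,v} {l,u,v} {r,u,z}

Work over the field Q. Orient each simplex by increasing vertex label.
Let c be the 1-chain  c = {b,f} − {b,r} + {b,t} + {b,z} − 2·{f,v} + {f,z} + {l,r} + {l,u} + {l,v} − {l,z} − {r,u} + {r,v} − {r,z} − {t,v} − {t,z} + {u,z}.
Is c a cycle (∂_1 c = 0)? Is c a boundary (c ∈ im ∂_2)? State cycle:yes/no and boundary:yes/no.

n_0=8 n_1=24 n_2=12  [Q]
∂1: piv[bf,bl,br,bt,bz,fu,fv] rk=7  ker:fl,fr,ft,fz,lr,lu,lv,lz,rt,ru,rv,rz,tv,tz,uv,uz,vz
∂2: piv[bft,bfz,btz,flr,flu,flv,frt,ftv,fuv,ruz] rk=10  ker:ftz,luv
∂1c = −2·{b} + 2·{f} − 2·{l} + {r} + 3·{t} − {u} − {v}

cycle:no boundary:no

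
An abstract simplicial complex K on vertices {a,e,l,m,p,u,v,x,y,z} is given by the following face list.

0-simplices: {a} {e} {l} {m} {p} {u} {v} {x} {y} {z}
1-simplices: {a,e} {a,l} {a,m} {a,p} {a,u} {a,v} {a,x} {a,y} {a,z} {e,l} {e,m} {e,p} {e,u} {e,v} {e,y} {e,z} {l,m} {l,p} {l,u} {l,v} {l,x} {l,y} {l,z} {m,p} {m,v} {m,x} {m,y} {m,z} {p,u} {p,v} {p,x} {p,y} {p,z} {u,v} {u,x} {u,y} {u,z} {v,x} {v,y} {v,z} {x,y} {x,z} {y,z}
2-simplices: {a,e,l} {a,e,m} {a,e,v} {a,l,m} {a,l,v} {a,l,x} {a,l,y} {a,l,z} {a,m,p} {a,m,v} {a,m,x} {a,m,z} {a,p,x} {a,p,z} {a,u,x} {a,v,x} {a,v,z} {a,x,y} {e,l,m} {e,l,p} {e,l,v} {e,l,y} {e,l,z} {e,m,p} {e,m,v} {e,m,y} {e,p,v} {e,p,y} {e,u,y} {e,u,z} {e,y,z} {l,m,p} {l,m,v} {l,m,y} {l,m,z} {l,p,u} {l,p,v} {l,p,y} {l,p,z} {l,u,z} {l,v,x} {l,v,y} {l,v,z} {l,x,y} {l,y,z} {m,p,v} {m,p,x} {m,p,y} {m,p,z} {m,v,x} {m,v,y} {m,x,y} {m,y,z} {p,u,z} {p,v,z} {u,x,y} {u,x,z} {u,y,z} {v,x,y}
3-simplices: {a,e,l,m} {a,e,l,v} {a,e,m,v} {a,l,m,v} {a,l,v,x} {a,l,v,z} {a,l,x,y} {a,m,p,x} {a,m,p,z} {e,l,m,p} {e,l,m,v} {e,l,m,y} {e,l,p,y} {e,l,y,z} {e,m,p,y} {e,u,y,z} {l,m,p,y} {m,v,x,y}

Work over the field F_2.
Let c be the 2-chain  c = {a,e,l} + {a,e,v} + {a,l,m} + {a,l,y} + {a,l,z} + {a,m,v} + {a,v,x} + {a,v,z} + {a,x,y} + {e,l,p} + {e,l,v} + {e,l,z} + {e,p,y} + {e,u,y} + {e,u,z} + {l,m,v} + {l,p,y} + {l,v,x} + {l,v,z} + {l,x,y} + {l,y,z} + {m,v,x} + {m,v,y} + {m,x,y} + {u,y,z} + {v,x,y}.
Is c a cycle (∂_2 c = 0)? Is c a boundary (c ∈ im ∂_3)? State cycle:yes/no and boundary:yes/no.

n_0=10 n_1=43 n_2=59 n_3=18  [Z2]
∂1: piv[ae,al,am,ap,au,av,ax,ay,az] rk=9  ker:el,em,ep,eu,ev,ey,ez,lm,lp,lu,lv,lx,ly,lz,mp,mv,mx,my,mz,pu,pv,px,py,pz,uv,ux,uy,uz,vx,vy,vz,xy,xz,yz
∂2: piv[ael,aem,aev,alm,alv,alx,aly,alz,amp,amv,amx,amz,apx,apz,aux,avx,avz,axy,elp,ely,elz,emp,emy,epv,epy,euy,euz,eyz,lpu,luz,lvy,uxy,uxz] rk=33  ker:elm,elv,emv,lmp,lmv,lmy,lmz,lpv,lpy,lpz,lvx,lvz,lxy,lyz,mpv,mpx,mpy,mpz,mvx,mvy,mxy,myz,puz,pvz,uyz,vxy
∂3: piv[aelm,aelv,aemv,almv,alvx,alvz,alxy,ampx,ampz,elmp,elmy,elpy,elyz,empy,euyz,mvxy] rk=16  ker:elmv,lmpy
∂2c = 0
c vs im∂3: reduces to 0 ⇒ boundary

cycle:yes boundary:yes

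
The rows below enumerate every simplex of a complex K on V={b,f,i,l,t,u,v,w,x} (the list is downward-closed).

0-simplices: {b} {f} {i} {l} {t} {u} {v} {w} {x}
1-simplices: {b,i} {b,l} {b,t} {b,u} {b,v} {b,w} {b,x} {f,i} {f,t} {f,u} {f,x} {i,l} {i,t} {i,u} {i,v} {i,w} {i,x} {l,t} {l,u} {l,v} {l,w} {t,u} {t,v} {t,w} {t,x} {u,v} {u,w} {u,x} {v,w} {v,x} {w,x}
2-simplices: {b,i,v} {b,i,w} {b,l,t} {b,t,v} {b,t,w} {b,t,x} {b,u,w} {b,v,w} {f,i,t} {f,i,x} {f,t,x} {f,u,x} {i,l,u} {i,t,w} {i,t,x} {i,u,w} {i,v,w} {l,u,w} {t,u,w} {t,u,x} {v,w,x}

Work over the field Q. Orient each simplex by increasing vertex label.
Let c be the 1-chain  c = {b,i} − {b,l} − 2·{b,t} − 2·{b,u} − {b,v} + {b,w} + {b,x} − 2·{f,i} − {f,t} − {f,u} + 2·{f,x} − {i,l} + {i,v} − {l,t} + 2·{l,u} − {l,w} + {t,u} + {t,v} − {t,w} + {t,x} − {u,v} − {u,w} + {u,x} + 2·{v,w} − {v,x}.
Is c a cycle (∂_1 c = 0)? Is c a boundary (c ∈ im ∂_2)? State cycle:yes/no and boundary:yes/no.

n_0=9 n_1=31 n_2=21  [Q]
∂1: piv[bi,bl,bt,bu,bv,bw,bx,fi] rk=8  ker:ft,fu,fx,il,it,iu,iv,iw,ix,lt,lu,lv,lw,tu,tv,tw,tx,uv,uw,ux,vw,vx,wx
∂2: piv[biv,biw,blt,btv,btw,btx,buw,bvw,fit,fix,ftx,fux,ilu,itw,iuw,luw,tuw,tux,vwx] rk=19  ker:itx,ivw
∂1c = 3·{b} + 2·{f} − {i} − 2·{l} − 6·{t} + {u} − {v} + 4·{x}

cycle:no boundary:no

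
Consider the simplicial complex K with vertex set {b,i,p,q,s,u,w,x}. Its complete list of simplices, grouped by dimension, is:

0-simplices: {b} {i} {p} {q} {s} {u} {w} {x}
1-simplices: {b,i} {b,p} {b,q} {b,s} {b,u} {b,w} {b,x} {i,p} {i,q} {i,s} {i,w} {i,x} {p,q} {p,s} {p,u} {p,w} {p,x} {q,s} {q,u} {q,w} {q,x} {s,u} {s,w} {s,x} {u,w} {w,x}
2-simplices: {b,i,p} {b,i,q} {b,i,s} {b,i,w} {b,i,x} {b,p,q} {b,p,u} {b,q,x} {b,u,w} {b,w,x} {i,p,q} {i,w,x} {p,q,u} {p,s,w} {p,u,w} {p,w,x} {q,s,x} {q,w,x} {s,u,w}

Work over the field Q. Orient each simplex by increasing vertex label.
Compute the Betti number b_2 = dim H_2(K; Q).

n_0=8 n_1=26 n_2=19  [Q]
∂1: piv[bi,bp,bq,bs,bu,bw,bx] rk=7  ker:ip,iq,is,iw,ix,pq,ps,pu,pw,px,qs,qu,qw,qx,su,sw,sx,uw,wx
∂2: piv[bip,biq,bis,biw,bix,bpq,bpu,bqx,buw,bwx,pqu,psw,puw,pwx,qsx,qwx,suw] rk=17  ker:ipq,iwx
b_2=(19−17)−0=2

b_2=2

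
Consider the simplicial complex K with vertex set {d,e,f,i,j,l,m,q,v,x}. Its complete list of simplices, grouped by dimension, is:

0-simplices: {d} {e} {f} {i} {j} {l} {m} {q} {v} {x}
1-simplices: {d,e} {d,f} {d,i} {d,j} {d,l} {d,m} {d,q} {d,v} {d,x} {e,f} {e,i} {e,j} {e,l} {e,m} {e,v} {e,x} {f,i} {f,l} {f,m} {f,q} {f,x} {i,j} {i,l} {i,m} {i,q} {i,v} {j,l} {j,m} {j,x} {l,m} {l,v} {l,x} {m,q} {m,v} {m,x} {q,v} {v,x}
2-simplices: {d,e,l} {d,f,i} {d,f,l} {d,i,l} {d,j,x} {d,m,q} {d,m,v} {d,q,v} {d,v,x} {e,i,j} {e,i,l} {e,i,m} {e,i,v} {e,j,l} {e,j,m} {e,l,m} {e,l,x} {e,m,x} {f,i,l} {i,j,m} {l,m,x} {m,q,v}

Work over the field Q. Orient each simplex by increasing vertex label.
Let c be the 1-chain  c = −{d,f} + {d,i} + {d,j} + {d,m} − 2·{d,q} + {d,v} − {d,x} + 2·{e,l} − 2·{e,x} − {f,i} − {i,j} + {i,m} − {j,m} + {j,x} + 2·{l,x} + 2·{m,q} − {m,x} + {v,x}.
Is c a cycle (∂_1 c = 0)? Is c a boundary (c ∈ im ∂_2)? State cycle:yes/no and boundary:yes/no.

cycle:yes boundary:no

n_0=10 n_1=37 n_2=22  [Q]
∂1: piv[de,df,di,dj,dl,dm,dq,dv,dx] rk=9  ker:ef,ei,ej,el,em,ev,ex,fi,fl,fm,fq,fx,ij,il,im,iq,iv,jl,jm,jx,lm,lv,lx,mq,mv,mx,qv,vx
∂2: piv[del,dfi,dfl,dil,djx,dmq,dmv,dqv,dvx,eij,eil,eim,eiv,ejl,ejm,elm,elx,emx] rk=18  ker:fil,ijm,lmx,mqv
∂1c = 0
c vs im∂2: residual ≠ 0 ⇒ not boundary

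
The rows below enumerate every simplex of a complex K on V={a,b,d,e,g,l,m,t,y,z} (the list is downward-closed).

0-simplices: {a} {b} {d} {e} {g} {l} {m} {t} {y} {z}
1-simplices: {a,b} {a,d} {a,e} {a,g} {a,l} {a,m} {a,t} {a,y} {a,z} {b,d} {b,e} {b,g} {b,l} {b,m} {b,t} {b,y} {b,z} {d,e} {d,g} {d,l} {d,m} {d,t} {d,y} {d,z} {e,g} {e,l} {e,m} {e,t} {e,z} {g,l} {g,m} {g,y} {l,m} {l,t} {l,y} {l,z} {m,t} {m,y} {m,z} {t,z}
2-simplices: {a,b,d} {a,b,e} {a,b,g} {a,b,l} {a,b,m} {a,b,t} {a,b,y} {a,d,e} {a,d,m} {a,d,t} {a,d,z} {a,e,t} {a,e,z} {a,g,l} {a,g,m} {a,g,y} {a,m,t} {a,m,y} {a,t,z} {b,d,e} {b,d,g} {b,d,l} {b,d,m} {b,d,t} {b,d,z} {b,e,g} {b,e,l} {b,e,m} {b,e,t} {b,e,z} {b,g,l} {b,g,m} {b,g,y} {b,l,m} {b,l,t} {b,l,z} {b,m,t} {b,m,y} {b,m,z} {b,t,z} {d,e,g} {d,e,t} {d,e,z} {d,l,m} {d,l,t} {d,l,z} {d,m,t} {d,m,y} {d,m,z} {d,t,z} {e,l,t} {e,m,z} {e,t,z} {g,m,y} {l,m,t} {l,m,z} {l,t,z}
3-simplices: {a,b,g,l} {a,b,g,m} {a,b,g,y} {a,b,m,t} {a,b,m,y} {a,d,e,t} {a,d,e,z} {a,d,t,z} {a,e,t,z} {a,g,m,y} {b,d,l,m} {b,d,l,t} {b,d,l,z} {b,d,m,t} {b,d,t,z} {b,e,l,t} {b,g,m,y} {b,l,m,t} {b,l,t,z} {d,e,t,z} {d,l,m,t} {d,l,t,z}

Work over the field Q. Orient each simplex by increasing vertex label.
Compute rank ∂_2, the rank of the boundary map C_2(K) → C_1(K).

n_0=10 n_1=40 n_2=57 n_3=22  [Q]
∂1: piv[ab,ad,ae,ag,al,am,at,ay,az] rk=9  ker:bd,be,bg,bl,bm,bt,by,bz,de,dg,dl,dm,dt,dy,dz,eg,el,em,et,ez,gl,gm,gy,lm,lt,ly,lz,mt,my,mz,tz
∂2: piv[abd,abe,abg,abl,abm,abt,aby,ade,adm,adt,adz,aet,aez,agl,agm,agy,amt,amy,atz,bdg,bdl,bdz,beg,bel,bem,blm,blt,blz,bmz,dmy] rk=30  ker:bde,bdm,bdt,bet,bez,bgl,bgm,bgy,bmt,bmy,btz,deg,det,dez,dlm,dlt,dlz,dmt,dmz,dtz,elt,emz,etz,gmy,lmt,lmz,ltz
∂3: piv[abgl,abgm,abgy,abmt,abmy,adet,adez,adtz,aetz,agmy,bdlm,bdlt,bdlz,bdmt,bdtz,belt,blmt,bltz] rk=18  ker:bgmy,detz,dlmt,dltz
rk∂_2=30

rank∂_2=30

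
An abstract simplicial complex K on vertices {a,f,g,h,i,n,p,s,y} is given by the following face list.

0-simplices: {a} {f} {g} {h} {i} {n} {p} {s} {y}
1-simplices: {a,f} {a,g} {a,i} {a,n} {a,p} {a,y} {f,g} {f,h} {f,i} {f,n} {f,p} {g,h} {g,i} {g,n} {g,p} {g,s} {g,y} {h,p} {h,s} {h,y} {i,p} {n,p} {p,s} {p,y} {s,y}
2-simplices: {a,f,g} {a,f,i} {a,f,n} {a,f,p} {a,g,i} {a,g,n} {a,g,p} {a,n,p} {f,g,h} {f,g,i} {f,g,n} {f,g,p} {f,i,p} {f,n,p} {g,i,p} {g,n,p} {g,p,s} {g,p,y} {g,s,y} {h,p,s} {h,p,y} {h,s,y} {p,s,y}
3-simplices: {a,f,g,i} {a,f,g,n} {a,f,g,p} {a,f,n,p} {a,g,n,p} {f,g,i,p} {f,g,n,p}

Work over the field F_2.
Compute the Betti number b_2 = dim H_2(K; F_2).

n_0=9 n_1=25 n_2=23 n_3=7  [Z2]
∂1: piv[af,ag,ai,an,ap,ay,fh,gs] rk=8  ker:fg,fi,fn,fp,gh,gi,gn,gp,gy,hp,hs,hy,ip,np,ps,py,sy
∂2: piv[afg,afi,afn,afp,agi,agn,agp,anp,fgh,fip,gps,gpy,gsy,hps,hpy] rk=15  ker:fgi,fgn,fgp,fnp,gip,gnp,hsy,psy
∂3: piv[afgi,afgn,afgp,afnp,agnp,fgip] rk=6  ker:fgnp
b_2=(23−15)−6=2

b_2=2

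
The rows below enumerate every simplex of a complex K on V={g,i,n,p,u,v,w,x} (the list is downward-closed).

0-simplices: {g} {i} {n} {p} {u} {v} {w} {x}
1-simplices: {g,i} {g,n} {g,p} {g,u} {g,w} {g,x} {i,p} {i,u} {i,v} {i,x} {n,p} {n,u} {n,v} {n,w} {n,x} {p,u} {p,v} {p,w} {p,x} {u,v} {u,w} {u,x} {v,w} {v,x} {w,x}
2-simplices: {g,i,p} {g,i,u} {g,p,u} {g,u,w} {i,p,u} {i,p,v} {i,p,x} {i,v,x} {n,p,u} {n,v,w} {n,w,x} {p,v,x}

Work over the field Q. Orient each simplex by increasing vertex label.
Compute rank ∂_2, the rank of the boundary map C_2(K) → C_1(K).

n_0=8 n_1=25 n_2=12  [Q]
∂1: piv[gi,gn,gp,gu,gw,gx,iv] rk=7  ker:ip,iu,ix,np,nu,nv,nw,nx,pu,pv,pw,px,uv,uw,ux,vw,vx,wx
∂2: piv[gip,giu,gpu,guw,ipv,ipx,ivx,npu,nvw,nwx] rk=10  ker:ipu,pvx
rk∂_2=10

rank∂_2=10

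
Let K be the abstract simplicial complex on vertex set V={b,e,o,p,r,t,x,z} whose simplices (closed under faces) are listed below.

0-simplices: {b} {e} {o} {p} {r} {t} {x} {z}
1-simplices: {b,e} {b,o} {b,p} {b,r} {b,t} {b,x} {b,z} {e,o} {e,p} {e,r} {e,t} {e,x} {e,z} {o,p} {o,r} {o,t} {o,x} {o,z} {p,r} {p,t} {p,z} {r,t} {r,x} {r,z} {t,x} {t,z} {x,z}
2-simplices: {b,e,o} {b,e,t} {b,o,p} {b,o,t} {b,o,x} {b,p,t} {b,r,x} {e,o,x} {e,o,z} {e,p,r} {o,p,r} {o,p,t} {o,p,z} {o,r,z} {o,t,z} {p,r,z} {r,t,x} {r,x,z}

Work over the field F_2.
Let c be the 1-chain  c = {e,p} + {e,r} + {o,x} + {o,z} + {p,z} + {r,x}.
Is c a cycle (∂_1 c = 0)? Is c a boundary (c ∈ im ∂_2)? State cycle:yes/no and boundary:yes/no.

cycle:yes boundary:no

n_0=8 n_1=27 n_2=18  [Z2]
∂1: piv[be,bo,bp,br,bt,bx,bz] rk=7  ker:eo,ep,er,et,ex,ez,op,or,ot,ox,oz,pr,pt,pz,rt,rx,rz,tx,tz,xz
∂2: piv[beo,bet,bop,bot,box,bpt,brx,eox,eoz,epr,opr,opz,orz,otz,rtx,rxz] rk=16  ker:opt,prz
∂1c = 0
c vs im∂2: residual ≠ 0 ⇒ not boundary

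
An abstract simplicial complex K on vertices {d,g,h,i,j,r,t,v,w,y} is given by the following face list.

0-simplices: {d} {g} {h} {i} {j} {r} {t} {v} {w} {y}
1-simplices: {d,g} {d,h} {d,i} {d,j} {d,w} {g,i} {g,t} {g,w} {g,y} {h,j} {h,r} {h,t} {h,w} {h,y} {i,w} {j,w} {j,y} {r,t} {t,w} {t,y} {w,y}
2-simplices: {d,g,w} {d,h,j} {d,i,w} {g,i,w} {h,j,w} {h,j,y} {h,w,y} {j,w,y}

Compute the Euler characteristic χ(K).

χ(K)=-3

n_0=10 n_1=21 n_2=8
χ=+10−21+8=-3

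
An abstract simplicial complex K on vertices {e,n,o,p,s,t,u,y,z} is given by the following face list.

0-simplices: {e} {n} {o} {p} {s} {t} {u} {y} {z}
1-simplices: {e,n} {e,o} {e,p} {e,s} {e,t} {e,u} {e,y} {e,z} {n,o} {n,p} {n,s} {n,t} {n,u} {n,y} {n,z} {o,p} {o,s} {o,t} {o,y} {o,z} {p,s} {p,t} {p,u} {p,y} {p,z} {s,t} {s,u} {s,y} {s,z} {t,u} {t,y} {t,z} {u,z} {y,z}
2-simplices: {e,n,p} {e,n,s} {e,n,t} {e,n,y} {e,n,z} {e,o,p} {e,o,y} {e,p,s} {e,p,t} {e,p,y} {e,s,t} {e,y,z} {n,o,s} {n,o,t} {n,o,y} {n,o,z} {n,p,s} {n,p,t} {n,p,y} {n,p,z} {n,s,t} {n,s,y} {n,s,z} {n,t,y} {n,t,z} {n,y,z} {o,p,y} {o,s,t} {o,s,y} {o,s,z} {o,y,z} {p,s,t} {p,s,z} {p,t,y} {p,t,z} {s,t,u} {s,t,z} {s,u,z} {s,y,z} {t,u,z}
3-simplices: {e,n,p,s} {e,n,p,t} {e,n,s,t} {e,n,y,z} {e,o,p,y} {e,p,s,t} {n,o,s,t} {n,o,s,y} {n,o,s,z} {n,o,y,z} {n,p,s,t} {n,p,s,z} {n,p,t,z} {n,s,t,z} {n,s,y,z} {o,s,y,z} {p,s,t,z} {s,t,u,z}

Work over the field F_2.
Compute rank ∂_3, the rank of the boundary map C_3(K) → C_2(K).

rank∂_3=15

n_0=9 n_1=34 n_2=40 n_3=18  [Z2]
∂1: piv[en,eo,ep,es,et,eu,ey,ez] rk=8  ker:no,np,ns,nt,nu,ny,nz,op,os,ot,oy,oz,ps,pt,pu,py,pz,st,su,sy,sz,tu,ty,tz,uz,yz
∂2: piv[enp,ens,ent,eny,enz,eop,eoy,eps,ept,epy,est,eyz,nos,not,noy,noz,npz,nsy,nsz,nty,ntz,stu,suz] rk=23  ker:nps,npt,npy,nst,nyz,opy,ost,osy,osz,oyz,pst,psz,pty,ptz,stz,syz,tuz
∂3: piv[enps,enpt,enst,enyz,eopy,epst,nost,nosy,nosz,noyz,npsz,nptz,nstz,nsyz,stuz] rk=15  ker:npst,osyz,pstz
rk∂_3=15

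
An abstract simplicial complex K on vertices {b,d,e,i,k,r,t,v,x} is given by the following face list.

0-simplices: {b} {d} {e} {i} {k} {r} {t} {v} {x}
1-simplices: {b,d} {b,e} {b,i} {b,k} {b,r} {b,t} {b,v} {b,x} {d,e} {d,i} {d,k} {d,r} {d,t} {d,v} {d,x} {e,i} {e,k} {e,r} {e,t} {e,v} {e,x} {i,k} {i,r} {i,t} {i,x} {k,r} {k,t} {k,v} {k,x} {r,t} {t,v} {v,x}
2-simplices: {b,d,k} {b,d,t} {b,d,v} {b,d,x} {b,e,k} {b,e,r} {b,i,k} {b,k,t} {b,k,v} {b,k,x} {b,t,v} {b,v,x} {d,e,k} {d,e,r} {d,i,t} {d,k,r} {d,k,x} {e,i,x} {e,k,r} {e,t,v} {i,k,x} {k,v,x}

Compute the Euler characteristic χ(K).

χ(K)=-1

n_0=9 n_1=32 n_2=22
χ=+9−32+22=-1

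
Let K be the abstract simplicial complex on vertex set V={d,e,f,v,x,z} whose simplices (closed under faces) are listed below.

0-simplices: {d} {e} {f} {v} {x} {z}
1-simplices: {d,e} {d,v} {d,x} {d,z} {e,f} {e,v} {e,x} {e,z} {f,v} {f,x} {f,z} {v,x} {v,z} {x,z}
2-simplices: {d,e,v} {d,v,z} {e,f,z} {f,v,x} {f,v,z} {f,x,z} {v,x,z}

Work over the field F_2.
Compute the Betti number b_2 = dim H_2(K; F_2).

b_2=1

n_0=6 n_1=14 n_2=7  [Z2]
∂1: piv[de,dv,dx,dz,ef] rk=5  ker:ev,ex,ez,fv,fx,fz,vx,vz,xz
∂2: piv[dev,dvz,efz,fvx,fvz,fxz] rk=6  ker:vxz
b_2=(7−6)−0=1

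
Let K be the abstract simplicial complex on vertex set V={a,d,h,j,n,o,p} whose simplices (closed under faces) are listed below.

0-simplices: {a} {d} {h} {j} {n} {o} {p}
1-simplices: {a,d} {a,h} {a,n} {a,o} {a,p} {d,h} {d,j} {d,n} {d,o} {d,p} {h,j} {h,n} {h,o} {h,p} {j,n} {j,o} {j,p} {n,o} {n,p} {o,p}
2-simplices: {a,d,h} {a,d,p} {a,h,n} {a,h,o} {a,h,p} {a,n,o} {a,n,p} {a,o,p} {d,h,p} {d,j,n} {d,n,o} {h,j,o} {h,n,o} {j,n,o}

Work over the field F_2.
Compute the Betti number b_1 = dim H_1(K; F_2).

n_0=7 n_1=20 n_2=14  [Z2]
∂1: piv[ad,ah,an,ao,ap,dj] rk=6  ker:dh,dn,do,dp,hj,hn,ho,hp,jn,jo,jp,no,np,op
∂2: piv[adh,adp,ahn,aho,ahp,ano,anp,aop,djn,dno,hjo,jno] rk=12  ker:dhp,hno
b_1=(20−6)−12=2

b_1=2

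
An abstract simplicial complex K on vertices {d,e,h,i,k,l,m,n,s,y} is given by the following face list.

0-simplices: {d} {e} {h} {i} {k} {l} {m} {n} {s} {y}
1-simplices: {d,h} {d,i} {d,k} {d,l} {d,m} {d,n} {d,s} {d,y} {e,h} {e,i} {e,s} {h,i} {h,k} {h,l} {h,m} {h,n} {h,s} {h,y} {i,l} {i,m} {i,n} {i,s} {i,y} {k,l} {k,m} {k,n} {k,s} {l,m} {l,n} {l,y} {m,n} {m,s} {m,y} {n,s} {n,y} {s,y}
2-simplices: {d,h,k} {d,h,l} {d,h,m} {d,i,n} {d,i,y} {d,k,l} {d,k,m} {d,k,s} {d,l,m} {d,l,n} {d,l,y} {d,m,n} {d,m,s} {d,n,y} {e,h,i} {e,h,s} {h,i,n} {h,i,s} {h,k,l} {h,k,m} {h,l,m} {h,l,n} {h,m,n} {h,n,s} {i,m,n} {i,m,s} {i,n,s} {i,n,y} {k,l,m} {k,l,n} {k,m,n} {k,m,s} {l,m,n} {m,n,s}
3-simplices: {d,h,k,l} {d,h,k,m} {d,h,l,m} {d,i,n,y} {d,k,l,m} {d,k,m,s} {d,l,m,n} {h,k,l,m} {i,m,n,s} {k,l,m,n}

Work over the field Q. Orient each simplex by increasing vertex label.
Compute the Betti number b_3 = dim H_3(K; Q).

b_3=1

n_0=10 n_1=36 n_2=34 n_3=10  [Q]
∂1: piv[dh,di,dk,dl,dm,dn,ds,dy,eh] rk=9  ker:ei,es,hi,hk,hl,hm,hn,hs,hy,il,im,in,is,iy,kl,km,kn,ks,lm,ln,ly,mn,ms,my,ns,ny,sy
∂2: piv[dhk,dhl,dhm,din,diy,dkl,dkm,dks,dlm,dln,dly,dmn,dms,dny,ehi,ehs,hin,his,hln,hns,imn,ims,kln] rk=23  ker:hkl,hkm,hlm,hmn,ins,iny,klm,kmn,kms,lmn,mns
∂3: piv[dhkl,dhkm,dhlm,diny,dklm,dkms,dlmn,imns,klmn] rk=9  ker:hklm
b_3=(10−9)−0=1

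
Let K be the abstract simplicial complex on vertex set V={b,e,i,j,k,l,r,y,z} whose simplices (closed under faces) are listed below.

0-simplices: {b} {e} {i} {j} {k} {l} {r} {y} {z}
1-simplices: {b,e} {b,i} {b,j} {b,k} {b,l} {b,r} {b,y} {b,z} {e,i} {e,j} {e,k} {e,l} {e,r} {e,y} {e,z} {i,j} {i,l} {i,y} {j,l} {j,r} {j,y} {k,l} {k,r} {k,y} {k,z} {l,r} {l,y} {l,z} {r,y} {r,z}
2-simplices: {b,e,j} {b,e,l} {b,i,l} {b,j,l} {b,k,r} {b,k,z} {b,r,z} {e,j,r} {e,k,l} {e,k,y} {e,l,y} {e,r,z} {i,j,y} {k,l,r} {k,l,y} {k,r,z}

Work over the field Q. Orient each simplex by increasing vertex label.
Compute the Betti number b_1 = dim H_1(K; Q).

n_0=9 n_1=30 n_2=16  [Q]
∂1: piv[be,bi,bj,bk,bl,br,by,bz] rk=8  ker:ei,ej,ek,el,er,ey,ez,ij,il,iy,jl,jr,jy,kl,kr,ky,kz,lr,ly,lz,ry,rz
∂2: piv[bej,bel,bil,bjl,bkr,bkz,brz,ejr,ekl,eky,ely,erz,ijy,klr] rk=14  ker:kly,krz
b_1=(30−8)−14=8

b_1=8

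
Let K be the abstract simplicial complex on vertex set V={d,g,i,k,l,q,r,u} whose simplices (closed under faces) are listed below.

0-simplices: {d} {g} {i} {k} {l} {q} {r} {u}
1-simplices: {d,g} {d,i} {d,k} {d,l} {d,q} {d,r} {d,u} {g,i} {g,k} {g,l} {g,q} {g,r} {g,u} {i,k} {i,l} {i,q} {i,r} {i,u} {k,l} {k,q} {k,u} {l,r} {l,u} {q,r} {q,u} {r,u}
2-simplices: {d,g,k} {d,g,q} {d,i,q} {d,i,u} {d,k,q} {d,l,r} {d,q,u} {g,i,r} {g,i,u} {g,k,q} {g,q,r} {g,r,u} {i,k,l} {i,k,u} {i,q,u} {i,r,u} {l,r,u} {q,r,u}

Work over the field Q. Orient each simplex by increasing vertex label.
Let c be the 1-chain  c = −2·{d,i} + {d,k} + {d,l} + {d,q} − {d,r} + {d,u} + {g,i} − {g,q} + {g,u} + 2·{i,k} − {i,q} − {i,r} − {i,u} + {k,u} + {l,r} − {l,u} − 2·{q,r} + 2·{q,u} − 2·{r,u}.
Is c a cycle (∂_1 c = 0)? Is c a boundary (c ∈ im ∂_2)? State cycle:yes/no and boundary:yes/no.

n_0=8 n_1=26 n_2=18  [Q]
∂1: piv[dg,di,dk,dl,dq,dr,du] rk=7  ker:gi,gk,gl,gq,gr,gu,ik,il,iq,ir,iu,kl,kq,ku,lr,lu,qr,qu,ru
∂2: piv[dgk,dgq,diq,diu,dkq,dlr,dqu,gir,giu,gqr,gru,ikl,iku,lru,qru] rk=15  ker:gkq,iqu,iru
∂1c = −{d} − {g} + 2·{k} + {l} − {q} − {r} + {u}

cycle:no boundary:no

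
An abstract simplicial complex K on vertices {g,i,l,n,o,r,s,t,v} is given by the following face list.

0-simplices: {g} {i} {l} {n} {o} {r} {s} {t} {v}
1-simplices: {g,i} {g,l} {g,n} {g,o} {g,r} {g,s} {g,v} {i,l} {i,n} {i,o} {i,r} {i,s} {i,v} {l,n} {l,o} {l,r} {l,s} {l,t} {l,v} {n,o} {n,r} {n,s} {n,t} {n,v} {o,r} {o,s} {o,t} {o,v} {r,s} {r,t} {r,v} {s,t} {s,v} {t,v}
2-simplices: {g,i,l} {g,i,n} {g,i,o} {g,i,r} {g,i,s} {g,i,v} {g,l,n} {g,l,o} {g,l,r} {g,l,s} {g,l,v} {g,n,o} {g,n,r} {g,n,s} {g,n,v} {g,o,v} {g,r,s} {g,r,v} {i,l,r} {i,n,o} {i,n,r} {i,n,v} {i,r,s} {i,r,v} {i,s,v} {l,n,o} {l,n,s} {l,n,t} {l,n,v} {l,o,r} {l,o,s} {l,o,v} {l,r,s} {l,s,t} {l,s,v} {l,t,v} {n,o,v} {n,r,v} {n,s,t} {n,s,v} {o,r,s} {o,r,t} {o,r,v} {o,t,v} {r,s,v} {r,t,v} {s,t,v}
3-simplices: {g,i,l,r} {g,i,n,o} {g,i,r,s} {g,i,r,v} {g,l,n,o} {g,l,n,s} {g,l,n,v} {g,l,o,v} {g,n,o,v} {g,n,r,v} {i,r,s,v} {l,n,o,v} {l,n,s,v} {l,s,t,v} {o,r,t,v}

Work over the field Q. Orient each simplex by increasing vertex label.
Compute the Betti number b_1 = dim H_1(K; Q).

n_0=9 n_1=34 n_2=47 n_3=15  [Q]
∂1: piv[gi,gl,gn,go,gr,gs,gv,lt] rk=8  ker:il,in,io,ir,is,iv,ln,lo,lr,ls,lv,no,nr,ns,nt,nv,or,os,ot,ov,rs,rt,rv,st,sv,tv
∂2: piv[gil,gin,gio,gir,gis,giv,gln,glo,glr,gls,glv,gno,gnr,gns,gnv,gov,grs,grv,isv,lnt,lor,los,lst,ltv,ort,otv] rk=26  ker:ilr,ino,inr,inv,irs,irv,lno,lns,lnv,lov,lrs,lsv,nov,nrv,nst,nsv,ors,orv,rsv,rtv,stv
∂3: piv[gilr,gino,girs,girv,glno,glns,glnv,glov,gnov,gnrv,irsv,lnsv,lstv,ortv] rk=14  ker:lnov
b_1=(34−8)−26=0

b_1=0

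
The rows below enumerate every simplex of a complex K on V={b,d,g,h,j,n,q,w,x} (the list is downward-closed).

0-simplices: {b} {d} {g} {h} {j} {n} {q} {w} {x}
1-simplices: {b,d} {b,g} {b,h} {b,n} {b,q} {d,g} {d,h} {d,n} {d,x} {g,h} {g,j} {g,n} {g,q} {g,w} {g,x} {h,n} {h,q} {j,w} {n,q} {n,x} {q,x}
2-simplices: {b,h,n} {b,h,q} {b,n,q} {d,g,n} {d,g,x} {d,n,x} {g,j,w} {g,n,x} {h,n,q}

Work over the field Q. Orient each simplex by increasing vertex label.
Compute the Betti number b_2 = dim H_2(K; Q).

b_2=2

n_0=9 n_1=21 n_2=9  [Q]
∂1: piv[bd,bg,bh,bn,bq,dx,gj,gw] rk=8  ker:dg,dh,dn,gh,gn,gq,gx,hn,hq,jw,nq,nx,qx
∂2: piv[bhn,bhq,bnq,dgn,dgx,dnx,gjw] rk=7  ker:gnx,hnq
b_2=(9−7)−0=2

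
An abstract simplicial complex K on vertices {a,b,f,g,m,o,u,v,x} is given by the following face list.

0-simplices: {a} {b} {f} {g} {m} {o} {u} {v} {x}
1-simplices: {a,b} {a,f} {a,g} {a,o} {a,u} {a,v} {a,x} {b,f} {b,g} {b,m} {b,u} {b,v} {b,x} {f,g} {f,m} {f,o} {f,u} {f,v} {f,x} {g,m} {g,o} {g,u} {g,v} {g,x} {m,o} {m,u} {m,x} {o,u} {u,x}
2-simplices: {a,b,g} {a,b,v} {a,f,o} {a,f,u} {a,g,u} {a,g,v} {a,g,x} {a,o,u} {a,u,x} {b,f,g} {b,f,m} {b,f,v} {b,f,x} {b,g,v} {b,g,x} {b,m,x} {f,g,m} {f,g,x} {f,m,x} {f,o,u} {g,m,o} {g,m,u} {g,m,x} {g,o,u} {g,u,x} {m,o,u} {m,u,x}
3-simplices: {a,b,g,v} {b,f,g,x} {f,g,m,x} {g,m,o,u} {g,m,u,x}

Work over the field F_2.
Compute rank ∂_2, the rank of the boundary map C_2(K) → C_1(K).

n_0=9 n_1=29 n_2=27 n_3=5  [Z2]
∂1: piv[ab,af,ag,ao,au,av,ax,bm] rk=8  ker:bf,bg,bu,bv,bx,fg,fm,fo,fu,fv,fx,gm,go,gu,gv,gx,mo,mu,mx,ou,ux
∂2: piv[abg,abv,afo,afu,agu,agv,agx,aou,aux,bfg,bfm,bfv,bfx,bgx,bmx,fgm,gmo,gmu,gou] rk=19  ker:bgv,fgx,fmx,fou,gmx,gux,mou,mux
∂3: piv[abgv,bfgx,fgmx,gmou,gmux] rk=5
rk∂_2=19

rank∂_2=19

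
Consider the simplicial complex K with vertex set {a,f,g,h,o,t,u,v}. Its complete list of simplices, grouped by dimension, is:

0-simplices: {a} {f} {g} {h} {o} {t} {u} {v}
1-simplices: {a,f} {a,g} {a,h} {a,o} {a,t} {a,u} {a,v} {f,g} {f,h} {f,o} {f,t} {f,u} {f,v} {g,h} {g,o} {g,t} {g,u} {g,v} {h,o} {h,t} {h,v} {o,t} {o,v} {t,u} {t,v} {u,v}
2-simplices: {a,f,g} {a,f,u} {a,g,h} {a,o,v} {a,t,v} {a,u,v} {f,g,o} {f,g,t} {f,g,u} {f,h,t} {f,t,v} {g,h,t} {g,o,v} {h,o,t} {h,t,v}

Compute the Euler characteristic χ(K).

χ(K)=-3

n_0=8 n_1=26 n_2=15
χ=+8−26+15=-3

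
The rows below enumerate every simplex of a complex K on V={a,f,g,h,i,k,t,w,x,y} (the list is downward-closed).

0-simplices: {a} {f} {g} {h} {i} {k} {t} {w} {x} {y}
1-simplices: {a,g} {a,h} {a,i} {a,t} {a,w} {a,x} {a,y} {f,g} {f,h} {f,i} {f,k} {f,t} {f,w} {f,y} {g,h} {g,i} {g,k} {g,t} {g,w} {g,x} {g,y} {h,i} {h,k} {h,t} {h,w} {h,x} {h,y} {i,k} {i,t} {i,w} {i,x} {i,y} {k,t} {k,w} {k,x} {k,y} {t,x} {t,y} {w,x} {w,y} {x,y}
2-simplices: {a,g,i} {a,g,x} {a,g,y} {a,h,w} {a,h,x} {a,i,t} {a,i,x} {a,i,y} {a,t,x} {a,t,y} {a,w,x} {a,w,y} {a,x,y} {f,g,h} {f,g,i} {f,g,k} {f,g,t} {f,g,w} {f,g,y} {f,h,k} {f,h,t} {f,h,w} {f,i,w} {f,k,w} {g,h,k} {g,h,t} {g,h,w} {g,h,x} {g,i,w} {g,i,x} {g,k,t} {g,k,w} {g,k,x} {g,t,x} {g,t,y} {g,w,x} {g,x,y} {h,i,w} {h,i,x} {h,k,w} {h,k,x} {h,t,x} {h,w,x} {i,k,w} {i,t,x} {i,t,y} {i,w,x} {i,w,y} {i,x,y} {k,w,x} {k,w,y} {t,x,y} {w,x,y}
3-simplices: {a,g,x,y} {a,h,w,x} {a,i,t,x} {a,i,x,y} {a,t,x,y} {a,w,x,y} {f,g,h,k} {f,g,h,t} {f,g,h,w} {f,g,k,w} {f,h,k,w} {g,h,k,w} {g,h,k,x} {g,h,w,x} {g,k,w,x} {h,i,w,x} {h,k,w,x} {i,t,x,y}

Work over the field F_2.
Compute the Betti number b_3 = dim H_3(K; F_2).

b_3=2

n_0=10 n_1=41 n_2=53 n_3=18  [Z2]
∂1: piv[ag,ah,ai,at,aw,ax,ay,fg,fk] rk=9  ker:fh,fi,ft,fw,fy,gh,gi,gk,gt,gw,gx,gy,hi,hk,ht,hw,hx,hy,ik,it,iw,ix,iy,kt,kw,kx,ky,tx,ty,wx,wy,xy
∂2: piv[agi,agx,agy,ahw,ahx,ait,aix,aiy,atx,aty,awx,awy,axy,fgh,fgi,fgk,fgt,fgw,fgy,fhk,fht,fhw,fiw,fkw,ghx,gkt,gkx,gtx,hiw,ikw,kwy] rk=31  ker:ghk,ght,ghw,giw,gix,gkw,gty,gwx,gxy,hix,hkw,hkx,htx,hwx,itx,ity,iwx,iwy,ixy,kwx,txy,wxy
∂3: piv[agxy,ahwx,aitx,aixy,atxy,awxy,fghk,fght,fghw,fgkw,fhkw,ghkx,ghwx,gkwx,hiwx,itxy] rk=16  ker:ghkw,hkwx
b_3=(18−16)−0=2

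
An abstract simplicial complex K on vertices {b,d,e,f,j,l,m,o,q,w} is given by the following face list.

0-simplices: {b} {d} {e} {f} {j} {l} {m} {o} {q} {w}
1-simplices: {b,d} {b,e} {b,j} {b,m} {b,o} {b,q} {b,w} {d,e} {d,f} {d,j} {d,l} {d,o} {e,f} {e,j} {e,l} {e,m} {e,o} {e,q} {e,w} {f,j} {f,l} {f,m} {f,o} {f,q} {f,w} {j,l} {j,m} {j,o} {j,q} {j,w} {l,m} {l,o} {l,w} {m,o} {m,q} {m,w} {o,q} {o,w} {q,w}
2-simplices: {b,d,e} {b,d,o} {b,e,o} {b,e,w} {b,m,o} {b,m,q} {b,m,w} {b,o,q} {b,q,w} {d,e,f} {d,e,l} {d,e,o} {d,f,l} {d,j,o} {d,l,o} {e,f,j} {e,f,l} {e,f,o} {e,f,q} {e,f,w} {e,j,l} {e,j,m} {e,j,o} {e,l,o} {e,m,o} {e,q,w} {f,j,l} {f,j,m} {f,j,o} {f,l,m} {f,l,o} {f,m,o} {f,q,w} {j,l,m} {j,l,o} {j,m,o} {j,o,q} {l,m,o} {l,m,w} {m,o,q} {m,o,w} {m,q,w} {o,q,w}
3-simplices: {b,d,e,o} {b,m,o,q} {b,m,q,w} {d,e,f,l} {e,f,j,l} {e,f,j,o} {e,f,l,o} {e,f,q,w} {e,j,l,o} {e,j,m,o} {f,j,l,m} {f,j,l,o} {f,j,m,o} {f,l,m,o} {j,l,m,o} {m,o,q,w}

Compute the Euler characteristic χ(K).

χ(K)=-2

n_0=10 n_1=39 n_2=43 n_3=16
χ=+10−39+43−16=-2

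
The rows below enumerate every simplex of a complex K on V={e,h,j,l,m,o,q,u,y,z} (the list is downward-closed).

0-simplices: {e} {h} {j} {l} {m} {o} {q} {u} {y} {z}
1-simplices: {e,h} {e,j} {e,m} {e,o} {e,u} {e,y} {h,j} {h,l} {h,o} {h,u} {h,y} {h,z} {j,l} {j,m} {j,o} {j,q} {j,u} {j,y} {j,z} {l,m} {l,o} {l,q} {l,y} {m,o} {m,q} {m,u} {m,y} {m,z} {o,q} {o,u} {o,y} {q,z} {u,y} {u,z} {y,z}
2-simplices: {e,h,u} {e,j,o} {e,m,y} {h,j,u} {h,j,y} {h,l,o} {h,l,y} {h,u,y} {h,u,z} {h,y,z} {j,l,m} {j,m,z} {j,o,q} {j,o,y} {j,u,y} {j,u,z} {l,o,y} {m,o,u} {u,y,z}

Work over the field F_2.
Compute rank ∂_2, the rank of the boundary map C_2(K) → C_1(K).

rank∂_2=17

n_0=10 n_1=35 n_2=19  [Z2]
∂1: piv[eh,ej,em,eo,eu,ey,hl,hz,jq] rk=9  ker:hj,ho,hu,hy,jl,jm,jo,ju,jy,jz,lm,lo,lq,ly,mo,mq,mu,my,mz,oq,ou,oy,qz,uy,uz,yz
∂2: piv[ehu,ejo,emy,hju,hjy,hlo,hly,huy,huz,hyz,jlm,jmz,joq,joy,juz,loy,mou] rk=17  ker:juy,uyz
rk∂_2=17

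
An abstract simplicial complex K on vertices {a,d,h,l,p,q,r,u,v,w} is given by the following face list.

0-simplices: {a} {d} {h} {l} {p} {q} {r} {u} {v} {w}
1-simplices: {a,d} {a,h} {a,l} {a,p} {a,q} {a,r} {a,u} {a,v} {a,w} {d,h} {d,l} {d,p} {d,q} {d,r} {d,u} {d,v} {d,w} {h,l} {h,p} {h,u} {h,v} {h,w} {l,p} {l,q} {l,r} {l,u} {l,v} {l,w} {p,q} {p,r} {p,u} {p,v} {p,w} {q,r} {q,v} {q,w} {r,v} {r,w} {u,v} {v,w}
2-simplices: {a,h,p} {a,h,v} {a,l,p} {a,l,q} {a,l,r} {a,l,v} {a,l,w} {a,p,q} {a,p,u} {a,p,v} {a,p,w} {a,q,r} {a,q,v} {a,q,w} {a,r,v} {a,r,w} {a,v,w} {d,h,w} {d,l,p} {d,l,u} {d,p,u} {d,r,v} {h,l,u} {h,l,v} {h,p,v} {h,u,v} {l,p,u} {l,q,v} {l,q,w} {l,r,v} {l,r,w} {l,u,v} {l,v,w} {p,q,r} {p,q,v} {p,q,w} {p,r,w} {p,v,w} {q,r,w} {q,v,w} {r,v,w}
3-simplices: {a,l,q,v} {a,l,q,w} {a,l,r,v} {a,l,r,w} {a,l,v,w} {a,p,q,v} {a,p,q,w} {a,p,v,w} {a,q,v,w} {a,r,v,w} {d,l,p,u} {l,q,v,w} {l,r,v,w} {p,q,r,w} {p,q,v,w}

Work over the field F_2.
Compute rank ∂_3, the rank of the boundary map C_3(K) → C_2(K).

rank∂_3=12

n_0=10 n_1=40 n_2=41 n_3=15  [Z2]
∂1: piv[ad,ah,al,ap,aq,ar,au,av,aw] rk=9  ker:dh,dl,dp,dq,dr,du,dv,dw,hl,hp,hu,hv,hw,lp,lq,lr,lu,lv,lw,pq,pr,pu,pv,pw,qr,qv,qw,rv,rw,uv,vw
∂2: piv[ahp,ahv,alp,alq,alr,alv,alw,apq,apu,apv,apw,aqr,aqv,aqw,arv,arw,avw,dhw,dlp,dlu,dpu,drv,hlu,hlv,huv,pqr] rk=26  ker:hpv,lpu,lqv,lqw,lrv,lrw,luv,lvw,pqv,pqw,prw,pvw,qrw,qvw,rvw
∂3: piv[alqv,alqw,alrv,alrw,alvw,apqv,apqw,apvw,aqvw,arvw,dlpu,pqrw] rk=12  ker:lqvw,lrvw,pqvw
rk∂_3=12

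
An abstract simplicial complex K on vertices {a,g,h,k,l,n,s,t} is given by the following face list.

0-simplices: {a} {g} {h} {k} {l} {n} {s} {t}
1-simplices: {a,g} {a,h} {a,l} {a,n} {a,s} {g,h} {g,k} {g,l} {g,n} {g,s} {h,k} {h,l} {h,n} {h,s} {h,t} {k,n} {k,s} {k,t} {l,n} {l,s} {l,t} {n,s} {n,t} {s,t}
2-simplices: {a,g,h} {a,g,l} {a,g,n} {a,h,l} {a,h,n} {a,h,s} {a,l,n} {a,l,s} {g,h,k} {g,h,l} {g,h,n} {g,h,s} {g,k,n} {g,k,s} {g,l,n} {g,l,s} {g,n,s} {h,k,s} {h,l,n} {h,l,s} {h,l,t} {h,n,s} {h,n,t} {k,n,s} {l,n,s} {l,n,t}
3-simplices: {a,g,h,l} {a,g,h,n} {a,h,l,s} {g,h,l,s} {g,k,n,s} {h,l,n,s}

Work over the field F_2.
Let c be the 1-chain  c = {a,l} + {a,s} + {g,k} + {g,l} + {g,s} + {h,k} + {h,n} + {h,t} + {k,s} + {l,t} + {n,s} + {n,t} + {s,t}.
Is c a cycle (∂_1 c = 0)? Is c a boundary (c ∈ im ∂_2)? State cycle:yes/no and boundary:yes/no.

cycle:no boundary:no

n_0=8 n_1=24 n_2=26 n_3=6  [Z2]
∂1: piv[ag,ah,al,an,as,gk,ht] rk=7  ker:gh,gl,gn,gs,hk,hl,hn,hs,kn,ks,kt,ln,ls,lt,ns,nt,st
∂2: piv[agh,agl,agn,ahl,ahn,ahs,aln,als,ghk,ghs,gkn,gks,gns,hlt,hnt] rk=15  ker:ghl,ghn,gln,gls,hks,hln,hls,hns,kns,lns,lnt
∂3: piv[aghl,aghn,ahls,ghls,gkns,hlns] rk=6
∂1c = {g} + {h} + {k} + {l} + {n} + {s}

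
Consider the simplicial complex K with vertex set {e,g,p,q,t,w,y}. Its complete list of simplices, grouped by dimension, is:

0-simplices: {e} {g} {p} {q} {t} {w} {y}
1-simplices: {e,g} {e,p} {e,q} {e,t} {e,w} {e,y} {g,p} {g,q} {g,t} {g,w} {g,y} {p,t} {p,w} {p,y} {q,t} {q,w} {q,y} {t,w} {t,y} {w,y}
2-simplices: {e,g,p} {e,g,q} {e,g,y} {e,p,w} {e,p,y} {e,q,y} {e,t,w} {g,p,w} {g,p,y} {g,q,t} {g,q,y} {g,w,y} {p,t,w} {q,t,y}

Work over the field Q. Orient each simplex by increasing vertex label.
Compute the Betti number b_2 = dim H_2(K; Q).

b_2=2

n_0=7 n_1=20 n_2=14  [Q]
∂1: piv[eg,ep,eq,et,ew,ey] rk=6  ker:gp,gq,gt,gw,gy,pt,pw,py,qt,qw,qy,tw,ty,wy
∂2: piv[egp,egq,egy,epw,epy,eqy,etw,gpw,gqt,gwy,ptw,qty] rk=12  ker:gpy,gqy
b_2=(14−12)−0=2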